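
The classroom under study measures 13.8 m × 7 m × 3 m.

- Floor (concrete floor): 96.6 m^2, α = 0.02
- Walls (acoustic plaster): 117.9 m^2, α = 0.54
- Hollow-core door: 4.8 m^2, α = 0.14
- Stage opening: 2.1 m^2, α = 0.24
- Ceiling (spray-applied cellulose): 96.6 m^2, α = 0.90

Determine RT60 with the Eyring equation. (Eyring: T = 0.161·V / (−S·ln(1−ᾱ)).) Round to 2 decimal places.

0.22 sec

Total surface area S = 96.6 + 117.9 + 4.8 + 2.1 + 96.6 = 318.0 m^2.
Absorption A = 96.6×0.02 + 117.9×0.54 + 4.8×0.14 + 2.1×0.24 + 96.6×0.90 = 153.714 sabins.
ᾱ = 153.714 / 318.0 = 0.4834.
Eyring denominator: −S ln(1−ᾱ) = 210.035.
V = 13.8 × 7 × 3 = 289.8 m³.
RT60 = 0.161 × 289.8 / 210.035 = 0.22 s.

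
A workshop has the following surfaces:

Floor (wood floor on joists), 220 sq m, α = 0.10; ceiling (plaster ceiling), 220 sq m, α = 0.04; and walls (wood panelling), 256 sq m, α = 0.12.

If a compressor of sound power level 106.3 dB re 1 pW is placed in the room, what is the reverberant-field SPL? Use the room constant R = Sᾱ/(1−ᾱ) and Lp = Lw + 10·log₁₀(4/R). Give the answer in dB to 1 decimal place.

94.0 dB

A = 61.520 sabins; S = 696.0 sq m.
ᾱ = 0.0884, so room constant R = A/(1−ᾱ) = 67.486 sq m.
Lp = 106.3 + 10·log₁₀(4/67.486) = 106.3 + (-12.27) = 94.0 dB.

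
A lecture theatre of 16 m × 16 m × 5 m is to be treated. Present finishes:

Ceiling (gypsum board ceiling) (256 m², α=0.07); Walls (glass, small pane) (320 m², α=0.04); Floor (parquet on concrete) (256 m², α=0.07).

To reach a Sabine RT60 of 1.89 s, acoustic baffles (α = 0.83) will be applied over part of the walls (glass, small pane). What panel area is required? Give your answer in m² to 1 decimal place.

A₁ = Σ Sᵢαᵢ = 256×0.07 + 320×0.04 + 256×0.07 = 48.640 sabins.
Required A₂ = 0.161·1280/1.89 = 109.037 sabins.
ΔA needed = 109.037 − 48.640 = 60.397 sabins.
Net gain per m²: Δα = 0.83 − 0.04 = 0.79.
Panel area = 60.397 / 0.79 = 76.5 m².

76.5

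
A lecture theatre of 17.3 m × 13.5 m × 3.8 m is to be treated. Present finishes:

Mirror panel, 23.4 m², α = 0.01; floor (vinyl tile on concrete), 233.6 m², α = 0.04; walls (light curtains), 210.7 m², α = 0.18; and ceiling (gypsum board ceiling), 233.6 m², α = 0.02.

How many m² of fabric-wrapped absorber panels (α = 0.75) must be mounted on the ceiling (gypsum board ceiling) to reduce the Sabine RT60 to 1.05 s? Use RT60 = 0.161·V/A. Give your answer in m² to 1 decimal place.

114.9

A₁ = Σ Sᵢαᵢ = 23.4*0.01 + 233.6*0.04 + 210.7*0.18 + 233.6*0.02 = 52.176 sabins.
Required A₂ = 0.161·887.49/1.05 = 136.082 sabins.
ΔA needed = 136.082 − 52.176 = 83.906 sabins.
Each m² of panel replacing the ceiling (gypsum board ceiling) adds (0.75 − 0.02) = 0.73 sabins.
Panel area = 83.906 / 0.73 = 114.9 m².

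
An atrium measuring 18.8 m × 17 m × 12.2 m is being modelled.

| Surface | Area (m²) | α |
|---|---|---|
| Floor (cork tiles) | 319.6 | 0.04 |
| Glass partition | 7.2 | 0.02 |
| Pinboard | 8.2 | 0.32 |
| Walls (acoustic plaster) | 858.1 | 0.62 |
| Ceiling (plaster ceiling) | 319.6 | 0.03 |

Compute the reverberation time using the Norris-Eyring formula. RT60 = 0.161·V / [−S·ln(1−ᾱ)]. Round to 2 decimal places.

Total surface area S = 319.6 + 7.2 + 8.2 + 858.1 + 319.6 = 1512.7 m².
Absorption A = 319.6·0.04 + 7.2·0.02 + 8.2·0.32 + 858.1·0.62 + 319.6·0.03 = 557.162 sabins.
Mean coefficient ᾱ = A/S = 0.3683.
−S·ln(1−ᾱ) = −1512.7 × ln(1 − 0.3683) = 694.845.
V = 18.8 × 17 × 12.2 = 3899.12 m³.
T = 0.161·V/[−S·ln(1−ᾱ)] = 0.161·3899.12/694.845 = 0.90 s.

0.90 s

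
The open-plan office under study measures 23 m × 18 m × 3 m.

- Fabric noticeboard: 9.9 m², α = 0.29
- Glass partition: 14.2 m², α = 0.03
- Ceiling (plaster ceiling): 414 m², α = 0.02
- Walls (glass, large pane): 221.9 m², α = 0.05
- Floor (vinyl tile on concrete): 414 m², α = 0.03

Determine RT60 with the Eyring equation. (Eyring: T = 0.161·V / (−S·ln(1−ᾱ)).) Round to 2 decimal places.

5.60 seconds

Total surface area S = 9.9 + 14.2 + 414 + 221.9 + 414 = 1074.0 m².
Σ(Sᵢαᵢ) = 9.9·0.29 + 14.2·0.03 + 414·0.02 + 221.9·0.05 + 414·0.03 = 35.092.
Mean coefficient ᾱ = A/S = 0.0327.
Eyring denominator: −S ln(1−ᾱ) = 35.707.
V = 23 × 18 × 3 = 1242 m³.
RT60 = 0.161 × 1242 / 35.707 = 5.60 s.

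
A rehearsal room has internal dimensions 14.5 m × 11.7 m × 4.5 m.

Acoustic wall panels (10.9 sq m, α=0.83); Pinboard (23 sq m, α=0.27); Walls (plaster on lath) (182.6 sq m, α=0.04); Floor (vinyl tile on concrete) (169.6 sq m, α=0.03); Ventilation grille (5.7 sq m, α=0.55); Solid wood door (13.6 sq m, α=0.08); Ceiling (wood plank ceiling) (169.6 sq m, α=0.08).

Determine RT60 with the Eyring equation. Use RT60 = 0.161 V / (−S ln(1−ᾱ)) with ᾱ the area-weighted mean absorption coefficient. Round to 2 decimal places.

2.60 seconds

Total surface area S = 10.9 + 23 + 182.6 + 169.6 + 5.7 + 13.6 + 169.6 = 575.0 sq m.
Σ(Sᵢαᵢ) = 10.9·0.83 + 23·0.27 + 182.6·0.04 + 169.6·0.03 + 5.7·0.55 + 13.6·0.08 + 169.6·0.08 = 45.440.
ᾱ = 45.440 / 575.0 = 0.0790.
Eyring denominator: −S ln(1−ᾱ) = 47.320.
V = 14.5 × 11.7 × 4.5 = 763.425 m³.
T = 0.161·V/[−S·ln(1−ᾱ)] = 0.161·763.425/47.320 = 2.60 s.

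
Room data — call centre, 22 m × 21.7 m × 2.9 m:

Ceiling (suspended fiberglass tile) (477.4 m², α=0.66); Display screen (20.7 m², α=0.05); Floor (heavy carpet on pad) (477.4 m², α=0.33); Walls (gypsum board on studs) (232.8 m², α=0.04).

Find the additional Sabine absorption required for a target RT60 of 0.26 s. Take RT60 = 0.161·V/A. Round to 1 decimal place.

374.3 sabins

Equivalent absorption area: A₁ = 477.4×0.66 + 20.7×0.05 + 477.4×0.33 + 232.8×0.04 = 482.973 m².
For T = 0.26 s, need A₂ = 0.161·V/T = 0.161·1384.46/0.26 = 857.300 sabins.
Shortfall: 857.300 − 482.973 = 374.3 sabins.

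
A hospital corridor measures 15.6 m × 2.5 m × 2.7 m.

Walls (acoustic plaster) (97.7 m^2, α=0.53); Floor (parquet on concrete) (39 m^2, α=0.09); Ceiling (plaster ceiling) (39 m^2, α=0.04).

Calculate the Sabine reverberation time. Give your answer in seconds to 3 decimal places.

Equivalent absorption area: A = 97.7*0.53 + 39*0.09 + 39*0.04 = 56.851 m^2.
Room volume: 105.3 m³.
T = 0.161 V/A = 0.161·105.3/56.851 = 0.298 s.

0.298 sec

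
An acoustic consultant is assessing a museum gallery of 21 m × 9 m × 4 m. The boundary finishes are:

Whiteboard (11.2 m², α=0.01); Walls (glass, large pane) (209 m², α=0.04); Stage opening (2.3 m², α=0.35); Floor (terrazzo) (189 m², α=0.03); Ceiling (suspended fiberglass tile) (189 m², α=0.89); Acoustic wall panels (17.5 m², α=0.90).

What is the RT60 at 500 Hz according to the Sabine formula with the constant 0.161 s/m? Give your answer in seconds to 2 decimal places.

Equivalent absorption area: A = 11.2×0.01 + 209×0.04 + 2.3×0.35 + 189×0.03 + 189×0.89 + 17.5×0.90 = 198.907 m².
V = 21·9·4 = 756 m³.
T = 0.161 V/A = 0.161·756/198.907 = 0.61 s.

0.61 s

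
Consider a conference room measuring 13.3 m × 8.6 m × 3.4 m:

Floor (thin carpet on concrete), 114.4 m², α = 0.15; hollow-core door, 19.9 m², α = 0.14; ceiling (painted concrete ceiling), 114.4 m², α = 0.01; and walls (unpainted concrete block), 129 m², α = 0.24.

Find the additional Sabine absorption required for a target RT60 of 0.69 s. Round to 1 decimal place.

Equivalent absorption area: A₁ = 114.4·0.15 + 19.9·0.14 + 114.4·0.01 + 129·0.24 = 52.050 m².
V = 388.892 m³. Required absorption A₂ = 0.161 × 388.892 / 0.69 = 90.741 sabins.
ΔA = A₂ − A₁ = 90.741 − 52.050 = 38.7 sabins.

38.7 sabins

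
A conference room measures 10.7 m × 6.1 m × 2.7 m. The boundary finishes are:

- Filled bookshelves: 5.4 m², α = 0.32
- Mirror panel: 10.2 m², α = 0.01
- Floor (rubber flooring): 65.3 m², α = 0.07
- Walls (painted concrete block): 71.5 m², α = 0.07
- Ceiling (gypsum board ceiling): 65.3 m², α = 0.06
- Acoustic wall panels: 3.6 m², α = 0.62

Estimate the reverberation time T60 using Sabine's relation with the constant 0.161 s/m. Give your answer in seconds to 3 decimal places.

1.616 sec

Equivalent absorption area: A = 5.4*0.32 + 10.2*0.01 + 65.3*0.07 + 71.5*0.07 + 65.3*0.06 + 3.6*0.62 = 17.556 m².
Volume V = 10.7 × 6.1 × 2.7 = 176.229 m³.
RT60 = 0.161 · V / A = 0.161 × 176.229 / 17.556 = 1.616 s.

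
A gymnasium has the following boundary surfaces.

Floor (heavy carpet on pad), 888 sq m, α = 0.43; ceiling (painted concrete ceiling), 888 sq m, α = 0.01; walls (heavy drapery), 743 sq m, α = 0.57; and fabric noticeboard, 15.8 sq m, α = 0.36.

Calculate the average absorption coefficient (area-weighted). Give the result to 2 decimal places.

0.32

S = Σ Sᵢ = 888 + 888 + 743 + 15.8 = 2534.8 sq m.
Weighted sum Σ Sα = 819.918.
ᾱ = A/S = 0.32.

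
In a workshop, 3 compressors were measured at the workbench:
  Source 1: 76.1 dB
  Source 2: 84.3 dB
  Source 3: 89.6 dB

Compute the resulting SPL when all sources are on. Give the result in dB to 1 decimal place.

90.9 dB

Σ 10^(Lᵢ/10) = 1.222e+09.
Combined level = 10 log₁₀(1.222e+09) = 90.9 dB.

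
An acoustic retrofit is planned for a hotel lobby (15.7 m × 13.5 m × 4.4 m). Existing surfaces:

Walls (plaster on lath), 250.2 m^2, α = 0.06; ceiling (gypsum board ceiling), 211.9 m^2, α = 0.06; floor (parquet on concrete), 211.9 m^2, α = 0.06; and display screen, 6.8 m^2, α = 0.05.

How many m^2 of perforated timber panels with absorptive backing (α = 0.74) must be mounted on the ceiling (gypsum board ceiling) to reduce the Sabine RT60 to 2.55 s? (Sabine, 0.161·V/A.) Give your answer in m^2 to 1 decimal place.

26.6

Summing Sᵢαᵢ: 15.012 + 12.714 + 12.714 + 0.340 → A₁ = 40.780 sabins.
V = 932.58 m³. Target absorption A₂ = 0.161 × 932.58 / 2.55 = 58.881 sabins.
Absorption to add: 58.881 − 40.780 = 18.101 sabins.
Net gain per m^2: Δα = 0.74 − 0.06 = 0.68.
Panel area = 18.101 / 0.68 = 26.6 m^2.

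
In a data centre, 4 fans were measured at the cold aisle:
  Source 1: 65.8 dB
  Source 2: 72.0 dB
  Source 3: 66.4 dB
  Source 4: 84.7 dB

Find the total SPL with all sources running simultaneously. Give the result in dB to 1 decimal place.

Σ 10^(Lᵢ/10) = 3.191e+08.
L_total = 10·log₁₀(3.191e+08) = 85.0 dB.

85.0 dB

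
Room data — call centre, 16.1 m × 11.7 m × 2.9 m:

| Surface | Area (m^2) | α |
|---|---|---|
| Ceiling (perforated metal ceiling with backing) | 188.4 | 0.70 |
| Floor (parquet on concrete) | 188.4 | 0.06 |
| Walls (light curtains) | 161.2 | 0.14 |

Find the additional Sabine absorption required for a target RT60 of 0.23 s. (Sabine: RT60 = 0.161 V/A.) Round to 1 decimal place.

Summing Sᵢαᵢ: 131.880 + 11.304 + 22.568 → A₁ = 165.752 sabins.
For T = 0.23 s, need A₂ = 0.161·V/T = 0.161·546.273/0.23 = 382.391 sabins.
Shortfall: 382.391 − 165.752 = 216.6 sabins.

216.6 sabins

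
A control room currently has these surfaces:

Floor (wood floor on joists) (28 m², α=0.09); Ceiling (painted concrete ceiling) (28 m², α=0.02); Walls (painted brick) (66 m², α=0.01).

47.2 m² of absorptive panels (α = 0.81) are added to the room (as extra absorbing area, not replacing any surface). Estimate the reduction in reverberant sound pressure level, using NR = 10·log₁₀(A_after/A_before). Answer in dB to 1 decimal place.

Summing Sᵢαᵢ: 2.520 + 0.560 + 0.660 → A_before = 3.740 sabins.
Added absorption = 47.2 × 0.81 = 38.232 sabins.
A_after = 3.740 + 38.232 = 41.972 sabins.
NR = 10·log₁₀(41.972/3.740) = 10.5 dB.

10.5 dB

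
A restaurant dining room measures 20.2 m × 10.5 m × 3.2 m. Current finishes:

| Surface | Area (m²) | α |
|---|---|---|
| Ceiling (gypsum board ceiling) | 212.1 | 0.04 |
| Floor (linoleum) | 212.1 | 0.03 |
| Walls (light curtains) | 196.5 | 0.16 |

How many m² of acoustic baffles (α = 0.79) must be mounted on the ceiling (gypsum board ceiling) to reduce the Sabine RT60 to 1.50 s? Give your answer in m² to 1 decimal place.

35.4

A₁ = Σ Sᵢαᵢ = 212.1*0.04 + 212.1*0.03 + 196.5*0.16 = 46.287 sabins.
Required A₂ = 0.161·678.72/1.50 = 72.849 sabins.
Absorption to add: 72.849 − 46.287 = 26.562 sabins.
Each m² of panel replacing the ceiling (gypsum board ceiling) adds (0.79 − 0.04) = 0.75 sabins.
Area = ΔA/Δα = 26.562/0.75 = 35.4 m².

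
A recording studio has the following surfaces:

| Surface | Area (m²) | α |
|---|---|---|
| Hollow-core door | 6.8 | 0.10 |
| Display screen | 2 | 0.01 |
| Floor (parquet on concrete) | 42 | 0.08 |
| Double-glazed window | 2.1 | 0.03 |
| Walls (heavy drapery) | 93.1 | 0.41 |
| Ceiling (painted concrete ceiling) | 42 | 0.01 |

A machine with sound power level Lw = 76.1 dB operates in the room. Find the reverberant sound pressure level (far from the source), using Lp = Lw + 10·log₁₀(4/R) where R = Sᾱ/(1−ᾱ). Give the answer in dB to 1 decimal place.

A = 42.714 sabins; S = 188.0 m².
ᾱ = 42.714/188.0 = 0.2272; R = Sᾱ/(1−ᾱ) = 42.714/(1−0.2272) = 55.272 m².
Lp = Lw + 10 log₁₀(4/R) = 76.1 -11.40 = 64.7 dB.

64.7 dB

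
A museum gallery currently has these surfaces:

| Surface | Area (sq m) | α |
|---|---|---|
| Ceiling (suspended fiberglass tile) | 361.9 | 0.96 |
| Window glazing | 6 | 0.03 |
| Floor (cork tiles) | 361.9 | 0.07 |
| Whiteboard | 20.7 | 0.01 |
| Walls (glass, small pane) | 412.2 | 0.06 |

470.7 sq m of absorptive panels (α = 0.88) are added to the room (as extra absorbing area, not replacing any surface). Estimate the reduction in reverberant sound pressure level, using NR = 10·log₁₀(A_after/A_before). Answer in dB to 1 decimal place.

3.1 dB

Equivalent absorption area: A_before = 361.9·0.96 + 6·0.03 + 361.9·0.07 + 20.7·0.01 + 412.2·0.06 = 397.876 sq m.
Added absorption = 470.7 × 0.88 = 414.216 sabins.
New total A_after = 812.092 sabins.
NR = 10·log₁₀(812.092/397.876) = 3.1 dB.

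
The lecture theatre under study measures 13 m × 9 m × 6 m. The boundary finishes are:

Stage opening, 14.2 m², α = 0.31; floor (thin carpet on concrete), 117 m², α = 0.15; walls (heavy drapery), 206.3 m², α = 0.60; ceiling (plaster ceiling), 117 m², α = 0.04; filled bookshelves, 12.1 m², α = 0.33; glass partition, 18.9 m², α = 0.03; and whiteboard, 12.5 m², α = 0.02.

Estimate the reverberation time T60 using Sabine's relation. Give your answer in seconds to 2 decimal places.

0.73 s

Total absorption A = 14.2×0.31 + 117×0.15 + 206.3×0.60 + 117×0.04 + 12.1×0.33 + 18.9×0.03 + 12.5×0.02
  = 4.402 + 17.550 + 123.780 + 4.680 + 3.993 + 0.567 + 0.250 = 155.222 m² sabins.
Volume V = 13 × 9 × 6 = 702 m³.
T = 0.161 V/A = 0.161·702/155.222 = 0.73 s.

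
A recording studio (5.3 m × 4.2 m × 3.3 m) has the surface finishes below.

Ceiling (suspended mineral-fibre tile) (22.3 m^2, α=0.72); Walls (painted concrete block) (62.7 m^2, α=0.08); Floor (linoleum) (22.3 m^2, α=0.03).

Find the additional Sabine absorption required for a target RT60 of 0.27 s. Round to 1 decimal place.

A₁ = Σ Sᵢαᵢ = 22.3·0.72 + 62.7·0.08 + 22.3·0.03 = 21.741 sabins.
V = 73.458 m³. Required absorption A₂ = 0.161 × 73.458 / 0.27 = 43.803 sabins.
Additional absorption ΔA = 43.803 − 21.741 = 22.1 sabins.

22.1 sabins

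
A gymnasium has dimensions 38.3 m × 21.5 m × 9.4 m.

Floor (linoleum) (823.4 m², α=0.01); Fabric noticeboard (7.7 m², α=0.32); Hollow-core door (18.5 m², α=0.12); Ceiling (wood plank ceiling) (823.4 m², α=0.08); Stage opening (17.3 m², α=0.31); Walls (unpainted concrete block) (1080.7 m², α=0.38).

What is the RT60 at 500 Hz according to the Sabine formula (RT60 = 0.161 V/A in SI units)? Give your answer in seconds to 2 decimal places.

A = Σ Sᵢαᵢ = 823.4·0.01 + 7.7·0.32 + 18.5·0.12 + 823.4·0.08 + 17.3·0.31 + 1080.7·0.38 = 494.819 sabins.
Room volume: 7740.43 m³.
RT60 = 0.161 · V / A = 0.161 × 7740.43 / 494.819 = 2.52 s.

2.52 s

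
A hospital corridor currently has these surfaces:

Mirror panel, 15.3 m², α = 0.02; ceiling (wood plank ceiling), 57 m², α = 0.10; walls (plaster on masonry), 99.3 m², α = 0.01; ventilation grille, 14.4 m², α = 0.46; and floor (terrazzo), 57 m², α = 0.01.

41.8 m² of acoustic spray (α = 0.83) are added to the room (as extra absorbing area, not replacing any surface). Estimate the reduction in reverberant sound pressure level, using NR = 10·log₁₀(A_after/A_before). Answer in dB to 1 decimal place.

5.4 dB

Total absorption A_before = 15.3×0.02 + 57×0.10 + 99.3×0.01 + 14.4×0.46 + 57×0.01
  = 0.306 + 5.700 + 0.993 + 6.624 + 0.570 = 14.193 m² sabins.
Added absorption = 41.8 × 0.83 = 34.694 sabins.
A_after = 14.193 + 34.694 = 48.887 sabins.
NR = 10·log₁₀(48.887/14.193) = 5.4 dB.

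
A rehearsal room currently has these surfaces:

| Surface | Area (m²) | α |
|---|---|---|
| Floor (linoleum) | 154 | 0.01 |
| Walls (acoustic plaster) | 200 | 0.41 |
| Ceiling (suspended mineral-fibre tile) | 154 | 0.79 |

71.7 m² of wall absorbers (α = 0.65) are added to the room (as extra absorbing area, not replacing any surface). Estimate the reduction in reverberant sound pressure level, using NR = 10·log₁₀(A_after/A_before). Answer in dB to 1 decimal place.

0.9 dB

Equivalent absorption area: A_before = 154*0.01 + 200*0.41 + 154*0.79 = 205.200 m².
Added absorption = 71.7 × 0.65 = 46.605 sabins.
New total A_after = 251.805 sabins.
NR = 10·log₁₀(251.805/205.200) = 0.9 dB.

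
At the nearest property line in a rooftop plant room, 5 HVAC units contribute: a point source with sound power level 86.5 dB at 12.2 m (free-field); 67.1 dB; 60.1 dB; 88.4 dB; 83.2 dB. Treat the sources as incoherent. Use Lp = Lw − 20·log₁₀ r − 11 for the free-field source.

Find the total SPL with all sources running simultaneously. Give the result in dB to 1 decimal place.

89.6 dB

Source at 12.2 m: Lp = 86.5 − 20·log₁₀(12.2) − 11 = 53.8 dB.
Converting to relative power and adding: 10^(53.8/10) + 10^(67.1/10) + 10^(60.1/10) + 10^(88.4/10) + 10^(83.2/10) = 9.072e+08.
Combined level = 10 log₁₀(9.072e+08) = 89.6 dB.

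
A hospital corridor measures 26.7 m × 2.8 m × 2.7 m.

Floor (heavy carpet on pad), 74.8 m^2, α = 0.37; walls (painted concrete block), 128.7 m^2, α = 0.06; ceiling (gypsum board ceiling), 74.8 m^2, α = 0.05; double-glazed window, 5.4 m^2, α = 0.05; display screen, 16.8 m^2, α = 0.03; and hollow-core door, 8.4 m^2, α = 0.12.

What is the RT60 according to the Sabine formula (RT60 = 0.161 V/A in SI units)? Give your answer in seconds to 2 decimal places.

Summing Sᵢαᵢ: 27.676 + 7.722 + 3.740 + 0.270 + 0.504 + 1.008 → A = 40.920 sabins.
Volume V = 26.7 × 2.8 × 2.7 = 201.852 m³.
RT60 = 0.161 · V / A = 0.161 × 201.852 / 40.920 = 0.79 s.

0.79 sec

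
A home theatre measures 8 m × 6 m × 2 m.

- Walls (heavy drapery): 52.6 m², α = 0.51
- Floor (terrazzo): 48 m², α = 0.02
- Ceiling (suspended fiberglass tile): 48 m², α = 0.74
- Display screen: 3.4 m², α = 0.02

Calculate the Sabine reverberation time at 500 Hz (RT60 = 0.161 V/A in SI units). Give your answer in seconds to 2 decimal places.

0.24 sec

A = Σ Sᵢαᵢ = 52.6*0.51 + 48*0.02 + 48*0.74 + 3.4*0.02 = 63.374 sabins.
V = 8·6·2 = 96 m³.
Sabine: RT60 = 0.161 × 96 / 63.374 = 0.24 s.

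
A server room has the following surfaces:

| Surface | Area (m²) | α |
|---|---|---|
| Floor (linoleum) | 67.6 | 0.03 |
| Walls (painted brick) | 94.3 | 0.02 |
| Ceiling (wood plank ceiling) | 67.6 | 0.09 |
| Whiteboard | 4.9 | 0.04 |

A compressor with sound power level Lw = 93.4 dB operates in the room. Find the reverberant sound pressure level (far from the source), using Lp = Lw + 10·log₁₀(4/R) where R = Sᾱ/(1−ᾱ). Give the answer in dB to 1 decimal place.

89.1 dB

A = 10.194 sabins; S = 234.4 m².
ᾱ = 10.194/234.4 = 0.0435; R = Sᾱ/(1−ᾱ) = 10.194/(1−0.0435) = 10.658 m².
Lp = 93.4 + 10·log₁₀(4/10.658) = 93.4 + (-4.26) = 89.1 dB.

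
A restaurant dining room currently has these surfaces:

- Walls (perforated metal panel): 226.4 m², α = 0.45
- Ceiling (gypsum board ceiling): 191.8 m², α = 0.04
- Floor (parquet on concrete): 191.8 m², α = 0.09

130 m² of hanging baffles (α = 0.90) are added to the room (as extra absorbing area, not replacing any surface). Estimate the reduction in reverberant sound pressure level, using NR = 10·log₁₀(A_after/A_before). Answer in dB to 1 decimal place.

2.8 dB

Summing Sᵢαᵢ: 101.880 + 7.672 + 17.262 → A_before = 126.814 sabins.
Treatment contributes 130·0.90 = 117.000 sabins.
A_after = 126.814 + 117.000 = 243.814 sabins.
NR = 10·log₁₀(243.814/126.814) = 2.8 dB.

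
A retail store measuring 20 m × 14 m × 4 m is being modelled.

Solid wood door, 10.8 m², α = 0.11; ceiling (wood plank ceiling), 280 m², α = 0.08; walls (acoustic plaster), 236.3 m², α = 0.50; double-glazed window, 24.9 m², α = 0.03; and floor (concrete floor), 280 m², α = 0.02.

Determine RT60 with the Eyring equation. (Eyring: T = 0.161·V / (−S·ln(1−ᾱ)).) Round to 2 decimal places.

1.11 sec

Total surface area S = 10.8 + 280 + 236.3 + 24.9 + 280 = 832.0 m².
Σ(Sᵢαᵢ) = 10.8×0.11 + 280×0.08 + 236.3×0.50 + 24.9×0.03 + 280×0.02 = 148.085.
Mean coefficient ᾱ = A/S = 0.1780.
−S·ln(1−ᾱ) = −832.0 × ln(1 − 0.1780) = 163.084.
V = 20 × 14 × 4 = 1120 m³.
T = 0.161·V/[−S·ln(1−ᾱ)] = 0.161·1120/163.084 = 1.11 s.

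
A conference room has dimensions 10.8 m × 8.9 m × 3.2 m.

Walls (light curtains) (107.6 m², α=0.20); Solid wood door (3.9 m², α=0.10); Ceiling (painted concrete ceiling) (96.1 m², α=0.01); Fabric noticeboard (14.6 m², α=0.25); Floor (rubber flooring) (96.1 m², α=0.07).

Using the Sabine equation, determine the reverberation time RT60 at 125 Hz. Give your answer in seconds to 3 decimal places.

1.489 s

Summing Sᵢαᵢ: 21.520 + 0.390 + 0.961 + 3.650 + 6.727 → A = 33.248 sabins.
Room volume: 307.584 m³.
Sabine: RT60 = 0.161 × 307.584 / 33.248 = 1.489 s.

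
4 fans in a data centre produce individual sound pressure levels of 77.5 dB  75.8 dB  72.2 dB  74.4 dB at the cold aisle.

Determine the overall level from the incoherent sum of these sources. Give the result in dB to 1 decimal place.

81.4 dB

Sum in the linear (power) domain: Σ 10^(Lᵢ/10) = 10^(77.5/10) + 10^(75.8/10) + 10^(72.2/10) + 10^(74.4/10) = 1.384e+08.
Back to dB: 10·log₁₀ Σ = 81.4 dB.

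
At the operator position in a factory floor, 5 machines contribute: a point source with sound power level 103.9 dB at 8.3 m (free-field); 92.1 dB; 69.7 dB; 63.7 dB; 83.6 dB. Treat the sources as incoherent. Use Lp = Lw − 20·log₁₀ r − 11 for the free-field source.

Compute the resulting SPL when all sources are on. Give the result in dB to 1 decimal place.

Source at 8.3 m: Lp = 103.9 − 20·log₁₀(8.3) − 11 = 74.5 dB.
Σ 10^(Lᵢ/10) = 1.891e+09.
Back to dB: 10·log₁₀ Σ = 92.8 dB.

92.8 dB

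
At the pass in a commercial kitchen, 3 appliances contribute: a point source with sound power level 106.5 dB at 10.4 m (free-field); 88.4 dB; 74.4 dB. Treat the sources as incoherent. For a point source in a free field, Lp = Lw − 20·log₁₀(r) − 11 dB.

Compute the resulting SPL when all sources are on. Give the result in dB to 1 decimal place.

88.8 dB

Source at 10.4 m: Lp = 106.5 − 20·log₁₀(10.4) − 11 = 75.2 dB.
Sum in the linear (power) domain: Σ 10^(Lᵢ/10) = 10^(75.2/10) + 10^(88.4/10) + 10^(74.4/10) = 7.525e+08.
L_total = 10·log₁₀(7.525e+08) = 88.8 dB.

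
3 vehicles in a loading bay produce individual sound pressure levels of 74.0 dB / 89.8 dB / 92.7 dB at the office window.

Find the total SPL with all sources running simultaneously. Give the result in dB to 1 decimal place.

94.5 dB

Converting to relative power and adding: 10^(74.0/10) + 10^(89.8/10) + 10^(92.7/10) = 2.842e+09.
Back to dB: 10·log₁₀ Σ = 94.5 dB.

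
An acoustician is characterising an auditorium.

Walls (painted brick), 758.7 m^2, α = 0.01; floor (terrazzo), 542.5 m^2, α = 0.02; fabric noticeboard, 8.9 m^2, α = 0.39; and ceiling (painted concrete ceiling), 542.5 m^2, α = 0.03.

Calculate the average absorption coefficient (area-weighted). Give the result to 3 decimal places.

S = Σ Sᵢ = 758.7 + 542.5 + 8.9 + 542.5 = 1852.6 m^2.
A = 758.7·0.01 + 542.5·0.02 + 8.9·0.39 + 542.5·0.03 = 38.183 sabins.
ᾱ = 38.183 / 1852.6 = 0.021.

0.021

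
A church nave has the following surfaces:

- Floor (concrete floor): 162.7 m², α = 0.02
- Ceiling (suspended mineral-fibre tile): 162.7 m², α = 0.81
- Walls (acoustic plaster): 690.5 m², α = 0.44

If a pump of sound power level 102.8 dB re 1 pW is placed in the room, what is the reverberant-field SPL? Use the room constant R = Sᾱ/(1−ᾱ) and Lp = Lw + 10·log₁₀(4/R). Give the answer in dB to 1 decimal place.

79.9 dB

Σ(Sᵢαᵢ) = 162.7·0.02 + 162.7·0.81 + 690.5·0.44 = 438.861; total area S = 1015.9 m².
ᾱ = 438.861/1015.9 = 0.4320; R = Sᾱ/(1−ᾱ) = 438.861/(1−0.4320) = 772.643 m².
Lp = 102.8 + 10·log₁₀(4/772.643) = 102.8 + (-22.86) = 79.9 dB.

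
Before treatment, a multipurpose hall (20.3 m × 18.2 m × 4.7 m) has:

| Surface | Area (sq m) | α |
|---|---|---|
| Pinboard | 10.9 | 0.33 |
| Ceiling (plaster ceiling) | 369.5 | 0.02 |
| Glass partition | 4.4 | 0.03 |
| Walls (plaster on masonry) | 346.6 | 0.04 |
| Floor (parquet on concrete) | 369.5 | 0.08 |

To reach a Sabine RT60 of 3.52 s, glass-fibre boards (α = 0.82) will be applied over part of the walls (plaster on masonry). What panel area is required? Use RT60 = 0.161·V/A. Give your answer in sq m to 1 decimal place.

31.9

A₁ = Σ Sᵢαᵢ = 10.9×0.33 + 369.5×0.02 + 4.4×0.03 + 346.6×0.04 + 369.5×0.08 = 54.543 sabins.
V = 1736.462 m³. Target absorption A₂ = 0.161 × 1736.462 / 3.52 = 79.423 sabins.
ΔA needed = 79.423 − 54.543 = 24.880 sabins.
Each sq m of panel replacing the walls (plaster on masonry) adds (0.82 − 0.04) = 0.78 sabins.
Panel area = 24.880 / 0.78 = 31.9 sq m.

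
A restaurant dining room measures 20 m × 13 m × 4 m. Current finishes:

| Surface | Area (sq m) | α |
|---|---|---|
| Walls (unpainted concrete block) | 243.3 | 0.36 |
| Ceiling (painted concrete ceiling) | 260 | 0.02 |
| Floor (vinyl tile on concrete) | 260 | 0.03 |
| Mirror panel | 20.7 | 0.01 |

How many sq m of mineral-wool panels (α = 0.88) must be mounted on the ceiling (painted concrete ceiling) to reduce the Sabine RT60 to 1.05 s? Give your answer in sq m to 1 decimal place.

Summing Sᵢαᵢ: 87.588 + 5.200 + 7.800 + 0.207 → A₁ = 100.795 sabins.
Required A₂ = 0.161·1040/1.05 = 159.467 sabins.
Absorption to add: 159.467 − 100.795 = 58.672 sabins.
Each sq m of panel replacing the ceiling (painted concrete ceiling) adds (0.88 − 0.02) = 0.86 sabins.
Panel area = 58.672 / 0.86 = 68.2 sq m.

68.2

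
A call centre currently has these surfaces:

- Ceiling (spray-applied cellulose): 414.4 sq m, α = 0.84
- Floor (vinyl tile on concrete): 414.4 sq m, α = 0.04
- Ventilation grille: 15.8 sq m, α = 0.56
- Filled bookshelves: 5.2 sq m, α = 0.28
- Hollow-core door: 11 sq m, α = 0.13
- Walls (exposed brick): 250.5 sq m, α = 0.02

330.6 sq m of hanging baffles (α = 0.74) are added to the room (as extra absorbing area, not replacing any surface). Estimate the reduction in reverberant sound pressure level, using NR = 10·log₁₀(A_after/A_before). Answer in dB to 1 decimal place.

A_before = Σ Sᵢαᵢ = 414.4×0.84 + 414.4×0.04 + 15.8×0.56 + 5.2×0.28 + 11×0.13 + 250.5×0.02 = 381.416 sabins.
Treatment contributes 330.6·0.74 = 244.644 sabins.
New total A_after = 626.060 sabins.
Reduction = 10 log₁₀(A_after/A_before) = 10 log₁₀(1.6414) = 2.2 dB.

2.2 dB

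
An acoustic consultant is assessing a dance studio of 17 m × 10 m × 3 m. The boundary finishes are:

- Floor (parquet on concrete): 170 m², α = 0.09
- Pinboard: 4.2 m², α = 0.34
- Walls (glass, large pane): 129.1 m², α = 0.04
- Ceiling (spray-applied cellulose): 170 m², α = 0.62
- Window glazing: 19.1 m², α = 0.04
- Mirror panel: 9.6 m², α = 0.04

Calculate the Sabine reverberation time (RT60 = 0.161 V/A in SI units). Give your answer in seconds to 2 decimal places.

0.64 s

Total absorption A = 170*0.09 + 4.2*0.34 + 129.1*0.04 + 170*0.62 + 19.1*0.04 + 9.6*0.04
  = 15.300 + 1.428 + 5.164 + 105.400 + 0.764 + 0.384 = 128.440 m² sabins.
V = 17·10·3 = 510 m³.
RT60 = 0.161 · V / A = 0.161 × 510 / 128.440 = 0.64 s.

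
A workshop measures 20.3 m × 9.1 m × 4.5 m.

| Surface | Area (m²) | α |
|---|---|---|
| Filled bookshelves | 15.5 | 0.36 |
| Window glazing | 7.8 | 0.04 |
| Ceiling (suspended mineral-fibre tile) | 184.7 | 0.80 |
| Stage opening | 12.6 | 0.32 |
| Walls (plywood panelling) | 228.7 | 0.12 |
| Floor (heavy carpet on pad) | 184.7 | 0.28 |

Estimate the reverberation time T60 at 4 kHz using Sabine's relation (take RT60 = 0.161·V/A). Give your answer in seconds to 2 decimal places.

0.57 sec

Summing Sᵢαᵢ: 5.580 + 0.312 + 147.760 + 4.032 + 27.444 + 51.716 → A = 236.844 sabins.
Room volume: 831.285 m³.
T = 0.161 V/A = 0.161·831.285/236.844 = 0.57 s.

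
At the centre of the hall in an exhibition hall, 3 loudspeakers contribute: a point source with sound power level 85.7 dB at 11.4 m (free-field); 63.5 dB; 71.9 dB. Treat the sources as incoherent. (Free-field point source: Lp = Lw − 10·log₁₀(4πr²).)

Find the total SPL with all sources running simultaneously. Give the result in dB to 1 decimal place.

72.5 dB

Source at 11.4 m: Lp = 85.7 − 10·log₁₀(4π·11.4²) = 85.7 − 10·log₁₀(1633.126) = 53.6 dB.
Sum in the linear (power) domain: Σ 10^(Lᵢ/10) = 10^(53.6/10) + 10^(63.5/10) + 10^(71.9/10) = 1.796e+07.
Combined level = 10 log₁₀(1.796e+07) = 72.5 dB.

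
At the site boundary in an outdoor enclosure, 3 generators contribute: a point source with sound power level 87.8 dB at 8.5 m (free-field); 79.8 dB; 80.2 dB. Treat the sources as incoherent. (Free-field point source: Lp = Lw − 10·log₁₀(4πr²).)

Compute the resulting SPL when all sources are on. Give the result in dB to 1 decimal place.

83.0 dB

Source at 8.5 m: Lp = 87.8 − 10·log₁₀(4π·8.5²) = 87.8 − 10·log₁₀(907.920) = 58.2 dB.
Sum in the linear (power) domain: Σ 10^(Lᵢ/10) = 10^(58.2/10) + 10^(79.8/10) + 10^(80.2/10) = 2.009e+08.
Combined level = 10 log₁₀(2.009e+08) = 83.0 dB.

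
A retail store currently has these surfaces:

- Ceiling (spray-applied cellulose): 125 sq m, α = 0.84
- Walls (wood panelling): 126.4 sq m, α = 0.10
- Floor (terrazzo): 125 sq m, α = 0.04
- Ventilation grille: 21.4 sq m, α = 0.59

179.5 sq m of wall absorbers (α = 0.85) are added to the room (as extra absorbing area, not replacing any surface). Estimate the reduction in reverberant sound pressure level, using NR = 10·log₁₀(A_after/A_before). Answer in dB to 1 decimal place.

3.3 dB

Equivalent absorption area: A_before = 125×0.84 + 126.4×0.10 + 125×0.04 + 21.4×0.59 = 135.266 sq m.
Added absorption = 179.5 × 0.85 = 152.575 sabins.
A_after = 135.266 + 152.575 = 287.841 sabins.
Reduction = 10 log₁₀(A_after/A_before) = 10 log₁₀(2.1280) = 3.3 dB.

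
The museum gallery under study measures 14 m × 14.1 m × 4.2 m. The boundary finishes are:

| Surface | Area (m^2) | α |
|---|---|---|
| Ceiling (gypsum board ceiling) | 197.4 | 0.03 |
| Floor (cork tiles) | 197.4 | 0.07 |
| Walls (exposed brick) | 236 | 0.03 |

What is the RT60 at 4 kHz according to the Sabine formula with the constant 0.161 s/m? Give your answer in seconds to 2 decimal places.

4.98 s

Total absorption A = 197.4·0.03 + 197.4·0.07 + 236·0.03
  = 5.922 + 13.818 + 7.080 = 26.820 m^2 sabins.
Volume V = 14 × 14.1 × 4.2 = 829.08 m³.
RT60 = 0.161 · V / A = 0.161 × 829.08 / 26.820 = 4.98 s.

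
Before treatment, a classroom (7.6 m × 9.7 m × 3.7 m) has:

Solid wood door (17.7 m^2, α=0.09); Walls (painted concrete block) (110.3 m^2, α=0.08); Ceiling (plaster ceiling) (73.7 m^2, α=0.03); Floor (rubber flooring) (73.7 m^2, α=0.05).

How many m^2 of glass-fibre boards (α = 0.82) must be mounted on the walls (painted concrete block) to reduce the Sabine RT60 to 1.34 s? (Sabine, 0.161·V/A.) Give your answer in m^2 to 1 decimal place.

22.2

A₁ = Σ Sᵢαᵢ = 17.7*0.09 + 110.3*0.08 + 73.7*0.03 + 73.7*0.05 = 16.313 sabins.
V = 272.764 m³. Target absorption A₂ = 0.161 × 272.764 / 1.34 = 32.772 sabins.
Absorption to add: 32.772 − 16.313 = 16.459 sabins.
Net gain per m^2: Δα = 0.82 − 0.08 = 0.74.
Area = ΔA/Δα = 16.459/0.74 = 22.2 m^2.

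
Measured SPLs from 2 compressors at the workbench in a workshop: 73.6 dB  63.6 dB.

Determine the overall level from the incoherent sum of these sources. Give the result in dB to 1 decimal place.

74.0 dB

Sum in the linear (power) domain: Σ 10^(Lᵢ/10) = 10^(73.6/10) + 10^(63.6/10) = 2.52e+07.
Back to dB: 10·log₁₀ Σ = 74.0 dB.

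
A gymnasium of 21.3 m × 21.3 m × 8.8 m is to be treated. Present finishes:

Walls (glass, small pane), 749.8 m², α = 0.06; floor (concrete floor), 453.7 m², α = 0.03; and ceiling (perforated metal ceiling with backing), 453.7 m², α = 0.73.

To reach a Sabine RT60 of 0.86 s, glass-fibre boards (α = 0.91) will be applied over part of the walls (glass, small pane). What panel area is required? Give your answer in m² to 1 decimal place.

420.7

A₁ = Σ Sᵢαᵢ = 749.8·0.06 + 453.7·0.03 + 453.7·0.73 = 389.800 sabins.
Required A₂ = 0.161·3992.472/0.86 = 747.428 sabins.
Absorption to add: 747.428 − 389.800 = 357.628 sabins.
Each m² of panel replacing the walls (glass, small pane) adds (0.91 − 0.06) = 0.85 sabins.
Panel area = 357.628 / 0.85 = 420.7 m².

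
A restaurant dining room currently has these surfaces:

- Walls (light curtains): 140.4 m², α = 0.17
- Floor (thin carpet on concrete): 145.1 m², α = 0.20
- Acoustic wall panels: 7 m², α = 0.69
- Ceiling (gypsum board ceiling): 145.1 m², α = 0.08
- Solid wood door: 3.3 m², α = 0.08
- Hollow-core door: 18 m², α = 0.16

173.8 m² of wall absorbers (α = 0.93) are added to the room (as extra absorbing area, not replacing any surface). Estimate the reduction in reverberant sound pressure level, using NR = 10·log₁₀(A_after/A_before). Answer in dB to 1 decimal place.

A_before = Σ Sᵢαᵢ = 140.4*0.17 + 145.1*0.20 + 7*0.69 + 145.1*0.08 + 3.3*0.08 + 18*0.16 = 72.470 sabins.
Treatment contributes 173.8·0.93 = 161.634 sabins.
New total A_after = 234.104 sabins.
NR = 10·log₁₀(234.104/72.470) = 5.1 dB.

5.1 dB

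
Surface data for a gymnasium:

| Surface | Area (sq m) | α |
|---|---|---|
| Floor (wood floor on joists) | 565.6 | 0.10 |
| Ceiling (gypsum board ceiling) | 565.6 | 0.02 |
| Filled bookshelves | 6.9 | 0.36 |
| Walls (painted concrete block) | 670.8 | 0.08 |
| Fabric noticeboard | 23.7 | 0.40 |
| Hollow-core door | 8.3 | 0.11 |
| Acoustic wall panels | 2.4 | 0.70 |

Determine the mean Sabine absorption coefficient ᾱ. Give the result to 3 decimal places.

0.074

S = Σ Sᵢ = 565.6 + 565.6 + 6.9 + 670.8 + 23.7 + 8.3 + 2.4 = 1843.3 sq m.
Σ(Sᵢαᵢ) = 565.6×0.10 + 565.6×0.02 + 6.9×0.36 + 670.8×0.08 + 23.7×0.40 + 8.3×0.11 + 2.4×0.70 = 136.093.
ᾱ = A/S = 0.074.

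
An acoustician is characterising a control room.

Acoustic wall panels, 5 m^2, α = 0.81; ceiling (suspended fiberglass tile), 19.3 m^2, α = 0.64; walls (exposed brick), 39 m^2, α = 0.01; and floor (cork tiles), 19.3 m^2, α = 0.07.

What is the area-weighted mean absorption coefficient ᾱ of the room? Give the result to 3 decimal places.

0.220

Total surface area S = 82.6 m^2.
Weighted sum Σ Sα = 18.143.
ᾱ = 18.143 / 82.6 = 0.220.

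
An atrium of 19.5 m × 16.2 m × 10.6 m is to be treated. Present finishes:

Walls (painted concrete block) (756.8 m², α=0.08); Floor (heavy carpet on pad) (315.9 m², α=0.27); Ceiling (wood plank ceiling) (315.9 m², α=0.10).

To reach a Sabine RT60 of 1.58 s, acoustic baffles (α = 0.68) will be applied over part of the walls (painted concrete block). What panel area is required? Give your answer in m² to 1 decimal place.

Total absorption A₁ = 756.8*0.08 + 315.9*0.27 + 315.9*0.10
  = 60.544 + 85.293 + 31.590 = 177.427 m² sabins.
V = 3348.54 m³. Target absorption A₂ = 0.161 × 3348.54 / 1.58 = 341.212 sabins.
Absorption to add: 341.212 − 177.427 = 163.785 sabins.
Each m² of panel replacing the walls (painted concrete block) adds (0.68 − 0.08) = 0.60 sabins.
Area = ΔA/Δα = 163.785/0.60 = 273.0 m².

273.0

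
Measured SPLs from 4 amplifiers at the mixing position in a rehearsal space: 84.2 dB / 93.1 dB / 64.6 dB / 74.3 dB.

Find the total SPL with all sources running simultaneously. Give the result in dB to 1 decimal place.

Σ 10^(Lᵢ/10) = 2.335e+09.
L_total = 10·log₁₀(2.335e+09) = 93.7 dB.

93.7 dB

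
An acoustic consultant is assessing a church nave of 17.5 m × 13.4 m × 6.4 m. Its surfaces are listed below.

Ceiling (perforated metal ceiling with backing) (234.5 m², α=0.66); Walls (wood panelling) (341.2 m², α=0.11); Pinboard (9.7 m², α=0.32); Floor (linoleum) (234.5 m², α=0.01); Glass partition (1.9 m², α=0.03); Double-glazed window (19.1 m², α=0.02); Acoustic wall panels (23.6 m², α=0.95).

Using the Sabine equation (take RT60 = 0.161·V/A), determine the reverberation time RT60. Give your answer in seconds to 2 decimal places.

1.10 s

Summing Sᵢαᵢ: 154.770 + 37.532 + 3.104 + 2.345 + 0.057 + 0.382 + 22.420 → A = 220.610 sabins.
V = 17.5·13.4·6.4 = 1500.8 m³.
RT60 = 0.161 · V / A = 0.161 × 1500.8 / 220.610 = 1.10 s.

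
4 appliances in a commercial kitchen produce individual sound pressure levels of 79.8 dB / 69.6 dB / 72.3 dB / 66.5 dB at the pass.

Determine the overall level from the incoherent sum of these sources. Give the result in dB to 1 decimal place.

Converting to relative power and adding: 10^(79.8/10) + 10^(69.6/10) + 10^(72.3/10) + 10^(66.5/10) = 1.261e+08.
L_total = 10·log₁₀(1.261e+08) = 81.0 dB.

81.0 dB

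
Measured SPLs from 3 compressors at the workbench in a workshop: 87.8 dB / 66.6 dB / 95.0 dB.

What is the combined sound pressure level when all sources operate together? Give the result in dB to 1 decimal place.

95.8 dB

Sum in the linear (power) domain: Σ 10^(Lᵢ/10) = 10^(87.8/10) + 10^(66.6/10) + 10^(95.0/10) = 3.769e+09.
L_total = 10·log₁₀(3.769e+09) = 95.8 dB.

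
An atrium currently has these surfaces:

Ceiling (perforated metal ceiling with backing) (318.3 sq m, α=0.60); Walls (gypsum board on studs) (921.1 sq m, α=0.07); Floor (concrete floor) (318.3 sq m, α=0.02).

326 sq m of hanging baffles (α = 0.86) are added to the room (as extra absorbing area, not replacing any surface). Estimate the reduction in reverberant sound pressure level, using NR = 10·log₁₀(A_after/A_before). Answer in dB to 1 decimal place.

Summing Sᵢαᵢ: 190.980 + 64.477 + 6.366 → A_before = 261.823 sabins.
Treatment contributes 326·0.86 = 280.360 sabins.
New total A_after = 542.183 sabins.
Reduction = 10 log₁₀(A_after/A_before) = 10 log₁₀(2.0708) = 3.2 dB.

3.2 dB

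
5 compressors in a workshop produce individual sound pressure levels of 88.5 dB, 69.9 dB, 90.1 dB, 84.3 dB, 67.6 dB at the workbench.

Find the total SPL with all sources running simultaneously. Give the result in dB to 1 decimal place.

93.0 dB

Sum in the linear (power) domain: Σ 10^(Lᵢ/10) = 10^(88.5/10) + 10^(69.9/10) + 10^(90.1/10) + 10^(84.3/10) + 10^(67.6/10) = 2.016e+09.
Combined level = 10 log₁₀(2.016e+09) = 93.0 dB.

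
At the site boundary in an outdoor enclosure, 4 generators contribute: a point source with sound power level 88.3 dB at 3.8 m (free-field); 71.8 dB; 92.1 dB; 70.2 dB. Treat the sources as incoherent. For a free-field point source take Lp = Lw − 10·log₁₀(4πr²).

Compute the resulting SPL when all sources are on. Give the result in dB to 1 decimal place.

92.2 dB

Source at 3.8 m: Lp = 88.3 − 10·log₁₀(4π·3.8²) = 88.3 − 10·log₁₀(181.458) = 65.7 dB.
Converting to relative power and adding: 10^(65.7/10) + 10^(71.8/10) + 10^(92.1/10) + 10^(70.2/10) = 1.651e+09.
Back to dB: 10·log₁₀ Σ = 92.2 dB.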